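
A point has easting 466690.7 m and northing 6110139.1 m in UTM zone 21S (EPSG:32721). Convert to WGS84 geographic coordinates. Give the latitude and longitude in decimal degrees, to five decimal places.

Zone 21S: λ₀ = -57°, k₀ = 0.9996, false easting 500000 m, false northing 10000000 m.
Meridian distance M = (N − FN)/k₀ = -3891417.5 m.
Inverse transverse Mercator on WGS84 gives φ = -35.15110008°, λ = -57.36569949°.

lat -35.15110°, lon -57.36570°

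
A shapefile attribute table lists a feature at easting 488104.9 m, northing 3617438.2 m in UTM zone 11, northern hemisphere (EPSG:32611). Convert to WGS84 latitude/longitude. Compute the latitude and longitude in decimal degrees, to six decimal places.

Zone 11N: λ₀ = -117°, k₀ = 0.9996, false easting 500000 m.
Meridian distance M = (N − FN)/k₀ = 3618885.8 m.
Inverse transverse Mercator on WGS84 gives φ = 32.69459987°, λ = -117.12689952°.

lat 32.694600°, lon -117.126900°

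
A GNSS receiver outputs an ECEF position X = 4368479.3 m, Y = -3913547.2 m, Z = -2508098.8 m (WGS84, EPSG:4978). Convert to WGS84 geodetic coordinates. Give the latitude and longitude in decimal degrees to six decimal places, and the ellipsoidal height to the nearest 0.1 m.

λ = atan2(Y, X) = -41.85589987°; p = √(X²+Y²) = 5865105.5 m.
Bowring's method on WGS84 (a = 6378137 m, b = 6356752.314 m) gives φ = -23.29240021°, h = 4056.256 m.

lat -23.292400°, lon -41.855900°, h 4056.3 m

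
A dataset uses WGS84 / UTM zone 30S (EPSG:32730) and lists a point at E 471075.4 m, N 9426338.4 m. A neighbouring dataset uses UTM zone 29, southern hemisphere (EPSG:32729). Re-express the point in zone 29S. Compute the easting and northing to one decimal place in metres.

E 1137062.1 m, N 9423450.9 m

UTM 30S → geographic: φ = -5.18990023°, λ = -3.26100007°.
UTM 29S (λ₀ = -9°) forward: E = 1137062.112 m, N = 9423450.946 m.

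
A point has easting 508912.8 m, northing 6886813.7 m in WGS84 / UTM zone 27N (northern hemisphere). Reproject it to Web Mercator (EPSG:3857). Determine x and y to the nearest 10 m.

x -2318700 m, y 8886060 m

Unproject from UTM 27N (λ₀ = -21°) → φ = 62.11329976°, λ = -20.82919988°.
Web Mercator (R = 6378137 m): x = -2318695.925 m, y = 8886058.150 m.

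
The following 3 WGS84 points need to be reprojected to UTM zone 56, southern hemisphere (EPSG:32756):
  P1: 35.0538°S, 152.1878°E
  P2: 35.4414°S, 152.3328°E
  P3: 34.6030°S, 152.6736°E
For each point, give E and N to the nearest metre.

P1: E 425933 m, N 6120689 m; P2: E 439445 m, N 6077801 m; P3: E 470072 m, N 6170933 m

UTM zone 56S: λ₀ = 153°, k₀ = 0.9996.
P1 (-35.0538°, 152.1878°) → (425933.097, 6120689.167) m.
P2 (-35.4414°, 152.3328°) → (439445.196, 6077801.114) m.
P3 (-34.6030°, 152.6736°) → (470072.264, 6170932.876) m.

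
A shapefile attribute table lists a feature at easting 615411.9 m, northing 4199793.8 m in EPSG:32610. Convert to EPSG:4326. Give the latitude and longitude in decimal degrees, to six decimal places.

Zone 10N: λ₀ = -123°, k₀ = 0.9996, false easting 500000 m.
Meridian distance M = (N − FN)/k₀ = 4201474.4 m.
Inverse transverse Mercator on WGS84 gives φ = 37.93840031°, λ = -121.68659991°.

lat 37.938400°, lon -121.686600°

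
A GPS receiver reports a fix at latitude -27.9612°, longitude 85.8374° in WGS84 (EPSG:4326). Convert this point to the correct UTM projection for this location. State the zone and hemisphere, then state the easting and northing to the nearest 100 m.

Longitude 85.8374° lies in the 6° band [84°, 90°), giving zone 45; latitude is south of the equator, so 45S.
Zone 45 central meridian λ₀ = 6×45 − 183 = 87°; Δλ = -1.1626°.
Transverse Mercator on WGS84 with k₀ = 0.9996 gives E = 385644.888 m, N = 6906551.656 m.

Zone 45S: E 385600 m, N 6906600 m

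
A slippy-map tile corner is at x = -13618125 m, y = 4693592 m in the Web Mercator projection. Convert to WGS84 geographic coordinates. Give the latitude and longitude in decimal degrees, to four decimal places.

lat 38.8037°, lon -122.3337°

R = 6378137 m. λ = x/R = -122.33369829°.
φ = 2·arctan(exp(y/R)) − 90° = 2·arctan(2.08733) − 90° = 38.80369888°.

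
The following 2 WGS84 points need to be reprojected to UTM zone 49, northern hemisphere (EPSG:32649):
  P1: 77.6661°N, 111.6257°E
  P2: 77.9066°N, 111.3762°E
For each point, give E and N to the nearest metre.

UTM zone 49N: λ₀ = 111°, k₀ = 0.9996.
P1 (77.6661°, 111.6257°) → (514919.901, 8621186.206) m.
P2 (77.9066°, 111.3762°) → (508798.407, 8647974.375) m.

P1: E 514920 m, N 8621186 m; P2: E 508798 m, N 8647974 m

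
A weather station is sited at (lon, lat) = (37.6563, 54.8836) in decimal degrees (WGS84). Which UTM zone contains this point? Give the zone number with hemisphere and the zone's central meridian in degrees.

UTM zone = ⌊(λ + 180)/6⌋ + 1; 37.6563° ∈ [36°, 42°) → zone 37.
Hemisphere: N (φ ≥ 0).
Central meridian λ₀ = 6×37 − 183 = 39°.

Zone 37N, central meridian 39°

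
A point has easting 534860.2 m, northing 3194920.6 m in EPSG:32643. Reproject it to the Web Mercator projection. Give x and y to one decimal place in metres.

x 8388758.5 m, y 3360585.0 m

Unproject from UTM 43N (λ₀ = 75°) → φ = 28.88160040°, λ = 75.35749996°.
Web Mercator (R = 6378137 m): x = 8388758.523 m, y = 3360585.032 m.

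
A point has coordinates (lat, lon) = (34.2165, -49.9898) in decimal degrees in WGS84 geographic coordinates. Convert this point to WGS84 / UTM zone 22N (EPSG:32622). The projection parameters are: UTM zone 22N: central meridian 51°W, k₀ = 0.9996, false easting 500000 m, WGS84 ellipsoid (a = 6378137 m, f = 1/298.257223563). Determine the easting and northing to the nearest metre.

E 593054 m, N 3786623 m

Zone 22 central meridian λ₀ = 6×22 − 183 = -51°; Δλ = +1.0102°.
Transverse Mercator on WGS84 with k₀ = 0.9996 gives E = 593054.227 m, N = 3786622.812 m.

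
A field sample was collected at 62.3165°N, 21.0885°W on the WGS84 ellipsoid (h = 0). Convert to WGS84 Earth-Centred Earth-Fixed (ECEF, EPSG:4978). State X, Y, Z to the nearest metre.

WGS84: a = 6378137 m, e² = 0.006694380; N(φ) = a/√(1−e²sin²φ) = 6394944.079 m.
X = (N+h)·cosφ·cosλ = 2772027.232 m; Y = (N+h)·cosφ·sinλ = -1068997.114 m; Z = (N(1−e²)+h)·sinφ = 5624988.954 m.

X 2772027 m, Y -1068997 m, Z 5624989 m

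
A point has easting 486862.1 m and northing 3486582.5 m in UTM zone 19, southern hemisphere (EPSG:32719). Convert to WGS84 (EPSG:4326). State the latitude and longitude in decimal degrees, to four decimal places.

Zone 19S: λ₀ = -69°, k₀ = 0.9996, false easting 500000 m, false northing 10000000 m.
Meridian distance M = (N − FN)/k₀ = -6516023.9 m.
Inverse transverse Mercator on WGS84 gives φ = -58.76060045°, λ = -69.22710076°.

lat -58.7606°, lon -69.2271°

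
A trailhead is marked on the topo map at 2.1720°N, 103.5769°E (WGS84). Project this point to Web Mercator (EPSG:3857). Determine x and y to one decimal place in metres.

Web Mercator is spherical with R = a = 6378137 m.
x = R·λ = 6378137 × 1.807757934 = 11530127.766 m.
y = R·ln tan(π/4 + φ/2) = 6378137 × 0.037917634 = 241843.865 m.

x 11530127.8 m, y 241843.9 m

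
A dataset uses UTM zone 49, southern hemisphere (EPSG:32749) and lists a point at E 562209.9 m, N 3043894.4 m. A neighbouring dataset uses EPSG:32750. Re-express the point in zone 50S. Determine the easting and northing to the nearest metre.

E 255660 m, N 3035409 m

UTM 49S → geographic: φ = -62.73009984°, λ = 112.21700058°.
UTM 50S (λ₀ = 117°) forward: E = 255659.743 m, N = 3035409.047 m.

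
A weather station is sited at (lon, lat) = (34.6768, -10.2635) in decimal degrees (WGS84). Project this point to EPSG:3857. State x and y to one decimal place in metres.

x 3860203.7 m, y -1148687.4 m

Web Mercator is spherical with R = a = 6378137 m.
x = R·λ = 6378137 × 0.605224334 = 3860203.718 m.
y = R·ln tan(π/4 + φ/2) = 6378137 × -0.180097629 = -1148687.353 m.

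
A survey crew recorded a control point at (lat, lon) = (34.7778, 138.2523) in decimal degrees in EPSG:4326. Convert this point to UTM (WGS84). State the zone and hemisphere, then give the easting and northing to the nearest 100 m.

Zone 54N: E 248600 m, N 3851800 m

Longitude 138.2523° lies in the 6° band [138°, 144°), giving zone 54; latitude is north of the equator, so 54N.
Zone 54 central meridian λ₀ = 6×54 − 183 = 141°; Δλ = -2.7477°.
Transverse Mercator on WGS84 with k₀ = 0.9996 gives E = 248557.987 m, N = 3851842.931 m.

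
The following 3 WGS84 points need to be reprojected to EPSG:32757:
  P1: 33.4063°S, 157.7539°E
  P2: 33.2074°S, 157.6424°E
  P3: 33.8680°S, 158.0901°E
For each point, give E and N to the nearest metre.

P1: E 384127 m, N 6302975 m; P2: E 373471 m, N 6324899 m; P3: E 415842 m, N 6252107 m

UTM zone 57S: λ₀ = 159°, k₀ = 0.9996.
P1 (-33.4063°, 157.7539°) → (384127.363, 6302975.324) m.
P2 (-33.2074°, 157.6424°) → (373471.437, 6324899.225) m.
P3 (-33.8680°, 158.0901°) → (415841.607, 6252107.342) m.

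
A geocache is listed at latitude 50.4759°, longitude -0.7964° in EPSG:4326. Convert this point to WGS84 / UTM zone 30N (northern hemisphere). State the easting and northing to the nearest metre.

E 656354 m, N 5593865 m

Zone 30 central meridian λ₀ = 6×30 − 183 = -3°; Δλ = +2.2036°.
Transverse Mercator on WGS84 with k₀ = 0.9996 gives E = 656353.876 m, N = 5593865.372 m.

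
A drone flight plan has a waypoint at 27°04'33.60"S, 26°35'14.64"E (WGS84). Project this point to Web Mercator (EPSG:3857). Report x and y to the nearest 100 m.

Web Mercator is spherical with R = a = 6378137 m.
x = R·λ = 6378137 × 0.464037670 = 2959695.830 m.
y = R·ln tan(π/4 + φ/2) = 6378137 × -0.491204588 = -3132970.158 m.

x 2959700 m, y -3133000 m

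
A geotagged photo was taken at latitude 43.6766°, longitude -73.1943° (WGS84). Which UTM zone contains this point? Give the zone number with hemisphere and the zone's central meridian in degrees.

UTM zone = ⌊(λ + 180)/6⌋ + 1; -73.1943° ∈ [-78°, -72°) → zone 18.
Hemisphere: N (φ ≥ 0).
Central meridian λ₀ = 6×18 − 183 = -75°.

Zone 18N, central meridian -75°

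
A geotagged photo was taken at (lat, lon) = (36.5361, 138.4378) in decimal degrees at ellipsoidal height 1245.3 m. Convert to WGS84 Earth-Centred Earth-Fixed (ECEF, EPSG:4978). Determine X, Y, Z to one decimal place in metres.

WGS84: a = 6378137 m, e² = 0.006694380; N(φ) = a/√(1−e²sin²φ) = 6385716.877 m.
X = (N+h)·cosφ·cosλ = -3839803.693 m; Y = (N+h)·cosφ·sinλ = 3404609.780 m; Z = (N(1−e²)+h)·sinφ = 3776895.385 m.

X -3839803.7 m, Y 3404609.8 m, Z 3776895.4 m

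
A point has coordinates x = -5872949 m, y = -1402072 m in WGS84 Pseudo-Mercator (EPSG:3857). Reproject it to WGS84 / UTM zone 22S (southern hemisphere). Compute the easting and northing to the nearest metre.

E 308998 m, N 8618098 m

Web Mercator inverse (R = 6378137 m) → φ = -12.49479754°, λ = -52.75759850°.
UTM 22S forward: E = 308998.139 m, N = 8618097.680 m.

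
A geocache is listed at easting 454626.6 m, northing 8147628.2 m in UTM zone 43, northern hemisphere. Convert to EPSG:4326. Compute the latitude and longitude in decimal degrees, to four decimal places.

Zone 43N: λ₀ = 75°, k₀ = 0.9996, false easting 500000 m.
Meridian distance M = (N − FN)/k₀ = 8150888.6 m.
Inverse transverse Mercator on WGS84 gives φ = 73.41780031°, λ = 73.57550076°.

lat 73.4178°, lon 73.5755°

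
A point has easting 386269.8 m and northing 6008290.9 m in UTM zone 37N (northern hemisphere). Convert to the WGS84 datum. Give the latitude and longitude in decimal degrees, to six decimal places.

lat 54.210000°, lon 37.256100°

Zone 37N: λ₀ = 39°, k₀ = 0.9996, false easting 500000 m.
Meridian distance M = (N − FN)/k₀ = 6010695.2 m.
Inverse transverse Mercator on WGS84 gives φ = 54.20999986°, λ = 37.25610011°.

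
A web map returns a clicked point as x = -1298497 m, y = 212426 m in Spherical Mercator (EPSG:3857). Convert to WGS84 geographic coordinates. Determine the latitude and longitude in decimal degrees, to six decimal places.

R = 6378137 m. λ = x/R = -11.66459701°.
φ = 2·arctan(exp(y/R)) − 90° = 2·arctan(1.03387) − 90° = 1.90790254°.

lat 1.907903°, lon -11.664597°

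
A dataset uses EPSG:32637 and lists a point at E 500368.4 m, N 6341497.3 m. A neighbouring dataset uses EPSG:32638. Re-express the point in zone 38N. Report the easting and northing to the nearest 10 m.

UTM 37N → geographic: φ = 57.21660038°, λ = 39.00609989°.
UTM 38N (λ₀ = 45°) forward: E = 138275.077 m, N = 6357427.393 m.

E 138280 m, N 6357430 m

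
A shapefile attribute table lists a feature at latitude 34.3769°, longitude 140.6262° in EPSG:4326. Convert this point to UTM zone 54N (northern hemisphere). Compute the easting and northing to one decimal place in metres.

Zone 54 central meridian λ₀ = 6×54 − 183 = 141°; Δλ = -0.3738°.
Transverse Mercator on WGS84 with k₀ = 0.9996 gives E = 465633.496 m, N = 3804010.485 m.

E 465633.5 m, N 3804010.5 m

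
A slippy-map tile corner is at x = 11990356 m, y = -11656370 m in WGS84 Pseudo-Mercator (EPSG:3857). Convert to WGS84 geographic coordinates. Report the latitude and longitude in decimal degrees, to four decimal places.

R = 6378137 m. λ = x/R = 107.71120057°.
φ = 2·arctan(exp(y/R)) − 90° = 2·arctan(0.16081) − 90° = -71.72929952°.

lat -71.7293°, lon 107.7112°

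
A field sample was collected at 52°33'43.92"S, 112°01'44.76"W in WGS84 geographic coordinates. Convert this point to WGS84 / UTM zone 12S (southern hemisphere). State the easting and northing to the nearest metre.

E 430241 m, N 4175932 m

Zone 12 central meridian λ₀ = 6×12 − 183 = -111°; Δλ = -1.0291°.
Transverse Mercator on WGS84 with k₀ = 0.9996 gives E = 430241.138 m, N = 4175931.853 m.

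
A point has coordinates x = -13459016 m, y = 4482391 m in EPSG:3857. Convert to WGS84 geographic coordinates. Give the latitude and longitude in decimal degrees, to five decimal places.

R = 6378137 m. λ = x/R = -120.90439782°.
φ = 2·arctan(exp(y/R)) − 90° = 2·arctan(2.01935) − 90° = 37.30989763°.

lat 37.30990°, lon -120.90440°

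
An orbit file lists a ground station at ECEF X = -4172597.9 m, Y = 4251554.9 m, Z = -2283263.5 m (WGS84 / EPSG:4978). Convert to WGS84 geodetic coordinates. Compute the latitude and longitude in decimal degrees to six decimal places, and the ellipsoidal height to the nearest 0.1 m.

λ = atan2(Y, X) = 134.46299996°; p = √(X²+Y²) = 5957037.2 m.
Bowring's method on WGS84 (a = 6378137 m, b = 6356752.314 m) gives φ = -21.10009974°, h = 4236.853 m.

lat -21.100100°, lon 134.463000°, h 4236.9 m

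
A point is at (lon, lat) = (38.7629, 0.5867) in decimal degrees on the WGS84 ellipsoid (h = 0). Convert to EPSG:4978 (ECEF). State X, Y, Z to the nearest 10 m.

X 4973050 m, Y 3993140 m, Z 64870 m

WGS84: a = 6378137 m, e² = 0.006694380; N(φ) = a/√(1−e²sin²φ) = 6378139.238 m.
X = (N+h)·cosφ·cosλ = 4973052.122 m; Y = (N+h)·cosφ·sinλ = 3993137.530 m; Z = (N(1−e²)+h)·sinφ = 64872.817 m.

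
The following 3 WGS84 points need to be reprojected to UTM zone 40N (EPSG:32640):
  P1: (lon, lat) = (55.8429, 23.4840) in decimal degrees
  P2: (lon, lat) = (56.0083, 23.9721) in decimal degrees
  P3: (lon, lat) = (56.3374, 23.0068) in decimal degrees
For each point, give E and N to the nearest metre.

P1: E 381840 m, N 2597576 m; P2: E 399108 m, N 2651492 m; P3: E 432098 m, N 2544426 m

UTM zone 40N: λ₀ = 57°, k₀ = 0.9996.
P1 (23.4840°, 55.8429°) → (381840.105, 2597575.568) m.
P2 (23.9721°, 56.0083°) → (399107.996, 2651492.400) m.
P3 (23.0068°, 56.3374°) → (432098.084, 2544425.981) m.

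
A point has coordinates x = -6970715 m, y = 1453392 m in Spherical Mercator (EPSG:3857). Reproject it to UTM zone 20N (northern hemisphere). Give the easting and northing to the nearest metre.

Web Mercator inverse (R = 6378137 m) → φ = 12.94449794°, λ = -62.61899826°.
UTM 20N forward: E = 541325.786 m, N = 1431028.751 m.

E 541326 m, N 1431029 m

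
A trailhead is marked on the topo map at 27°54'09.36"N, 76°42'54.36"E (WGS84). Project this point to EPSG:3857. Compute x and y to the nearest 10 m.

x 8539890 m, y 3236700 m

Web Mercator is spherical with R = a = 6378137 m.
x = R·λ = 6378137 × 1.338931081 = 8539885.868 m.
y = R·ln tan(π/4 + φ/2) = 6378137 × 0.507467842 = 3236699.419 m.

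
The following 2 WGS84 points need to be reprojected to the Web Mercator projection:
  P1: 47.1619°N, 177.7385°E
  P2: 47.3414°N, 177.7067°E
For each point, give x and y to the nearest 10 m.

Web Mercator: x = R·λ, y = R·ln tan(π/4+φ/2), R = 6378137 m.
P1 (47.1619°, 177.7385°) → (19785759.314, 5968540.428) m.
P2 (47.3414°, 177.7067°) → (19782219.355, 5997978.372) m.

P1: x 19785760 m, y 5968540 m; P2: x 19782220 m, y 5997980 m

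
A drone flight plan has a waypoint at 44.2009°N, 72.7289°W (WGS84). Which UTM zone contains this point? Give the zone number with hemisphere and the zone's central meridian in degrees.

UTM zone = ⌊(λ + 180)/6⌋ + 1; -72.7289° ∈ [-78°, -72°) → zone 18.
Hemisphere: N (φ ≥ 0).
Central meridian λ₀ = 6×18 − 183 = -75°.

Zone 18N, central meridian -75°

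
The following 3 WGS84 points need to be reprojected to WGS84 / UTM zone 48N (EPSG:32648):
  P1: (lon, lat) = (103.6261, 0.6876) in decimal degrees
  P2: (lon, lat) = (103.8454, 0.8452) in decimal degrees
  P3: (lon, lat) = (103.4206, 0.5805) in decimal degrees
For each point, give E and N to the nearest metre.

UTM zone 48N: λ₀ = 105°, k₀ = 0.9996.
P1 (0.6876°, 103.6261°) → (347115.517, 76022.497) m.
P2 (0.8452°, 103.8454°) → (371527.063, 93439.160) m.
P3 (0.5805°, 103.4206°) → (324238.877, 64187.262) m.

P1: E 347116 m, N 76022 m; P2: E 371527 m, N 93439 m; P3: E 324239 m, N 64187 m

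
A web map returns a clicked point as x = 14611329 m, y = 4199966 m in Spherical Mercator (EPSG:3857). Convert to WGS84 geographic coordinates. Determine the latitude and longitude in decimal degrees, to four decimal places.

R = 6378137 m. λ = x/R = 131.25580162°.
φ = 2·arctan(exp(y/R)) − 90° = 2·arctan(1.93188) − 90° = 35.26510155°.

lat 35.2651°, lon 131.2558°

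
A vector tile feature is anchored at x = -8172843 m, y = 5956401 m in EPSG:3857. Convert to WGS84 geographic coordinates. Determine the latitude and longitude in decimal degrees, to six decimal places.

lat 47.087702°, lon -73.417898°

R = 6378137 m. λ = x/R = -73.41789782°.
φ = 2·arctan(exp(y/R)) − 90° = 2·arctan(2.54436) − 90° = 47.08770176°.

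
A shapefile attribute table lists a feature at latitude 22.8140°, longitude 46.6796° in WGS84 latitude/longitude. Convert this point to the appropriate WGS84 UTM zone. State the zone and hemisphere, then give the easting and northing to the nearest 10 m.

Zone 38N: E 672380 m, N 2523910 m

Longitude 46.6796° lies in the 6° band [42°, 48°), giving zone 38; latitude is north of the equator, so 38N.
Zone 38 central meridian λ₀ = 6×38 − 183 = 45°; Δλ = +1.6796°.
Transverse Mercator on WGS84 with k₀ = 0.9996 gives E = 672380.294 m, N = 2523909.726 m.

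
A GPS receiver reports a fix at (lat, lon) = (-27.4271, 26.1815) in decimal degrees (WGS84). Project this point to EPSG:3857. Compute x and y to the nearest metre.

Web Mercator is spherical with R = a = 6378137 m.
x = R·λ = 6378137 × 0.456953378 = 2914511.248 m.
y = R·ln tan(π/4 + φ/2) = 6378137 × -0.498097538 = -3176934.340 m.

x 2914511 m, y -3176934 m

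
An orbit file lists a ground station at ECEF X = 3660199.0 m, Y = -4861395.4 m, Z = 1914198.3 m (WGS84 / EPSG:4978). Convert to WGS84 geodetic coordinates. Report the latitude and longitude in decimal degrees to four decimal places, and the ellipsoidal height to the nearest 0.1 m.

λ = atan2(Y, X) = -53.02350011°; p = √(X²+Y²) = 6085246.3 m.
Bowring's method on WGS84 (a = 6378137 m, b = 6356752.314 m) gives φ = 17.57209961°, h = 3011.793 m.

lat 17.5721°, lon -53.0235°, h 3011.8 m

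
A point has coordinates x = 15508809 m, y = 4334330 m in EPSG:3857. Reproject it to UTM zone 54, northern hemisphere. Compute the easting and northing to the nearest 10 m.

Web Mercator inverse (R = 6378137 m) → φ = 36.24459738°, λ = 139.31800163°.
UTM 54N forward: E = 348868.404 m, N = 4012390.209 m.

E 348870 m, N 4012390 m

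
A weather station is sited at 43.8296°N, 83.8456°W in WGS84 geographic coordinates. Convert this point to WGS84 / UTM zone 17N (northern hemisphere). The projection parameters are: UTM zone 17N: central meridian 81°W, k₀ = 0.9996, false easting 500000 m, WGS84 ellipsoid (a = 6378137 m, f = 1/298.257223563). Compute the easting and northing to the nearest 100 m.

E 271200 m, N 4856900 m

Zone 17 central meridian λ₀ = 6×17 − 183 = -81°; Δλ = -2.8456°.
Transverse Mercator on WGS84 with k₀ = 0.9996 gives E = 271200.637 m, N = 4856883.480 m.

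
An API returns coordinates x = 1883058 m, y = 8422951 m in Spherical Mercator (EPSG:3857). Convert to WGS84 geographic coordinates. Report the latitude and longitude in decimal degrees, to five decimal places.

lat 60.10410°, lon 16.91580°

R = 6378137 m. λ = x/R = 16.91579782°.
φ = 2·arctan(exp(y/R)) − 90° = 2·arctan(3.74566) − 90° = 60.10409926°.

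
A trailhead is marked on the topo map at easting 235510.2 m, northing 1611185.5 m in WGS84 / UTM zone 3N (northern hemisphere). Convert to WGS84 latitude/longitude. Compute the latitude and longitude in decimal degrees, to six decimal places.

Zone 3N: λ₀ = -165°, k₀ = 0.9996, false easting 500000 m.
Meridian distance M = (N − FN)/k₀ = 1611830.2 m.
Inverse transverse Mercator on WGS84 gives φ = 14.56089999°, λ = -167.45460015°.

lat 14.560900°, lon -167.454600°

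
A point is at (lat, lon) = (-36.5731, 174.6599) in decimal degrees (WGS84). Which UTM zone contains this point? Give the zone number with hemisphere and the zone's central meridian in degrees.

Zone 60S, central meridian 177°

UTM zone = ⌊(λ + 180)/6⌋ + 1; 174.6599° ∈ [174°, 180°) → zone 60.
Hemisphere: S (φ < 0).
Central meridian λ₀ = 6×60 − 183 = 177°.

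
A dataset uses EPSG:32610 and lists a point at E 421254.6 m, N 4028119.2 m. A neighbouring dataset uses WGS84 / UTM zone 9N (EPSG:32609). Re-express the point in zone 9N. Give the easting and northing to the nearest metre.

UTM 10N → geographic: φ = 36.39499976°, λ = -123.87809954°.
UTM 9N (λ₀ = -129°) forward: E = 959493.952 m, N = 4039966.172 m.

E 959494 m, N 4039966 m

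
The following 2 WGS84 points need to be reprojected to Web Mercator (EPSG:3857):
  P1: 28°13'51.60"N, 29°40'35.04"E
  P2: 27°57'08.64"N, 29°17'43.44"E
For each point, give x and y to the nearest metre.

Web Mercator: x = R·λ, y = R·ln tan(π/4+φ/2), R = 6378137 m.
P1 (28.2310°, 29.6764°) → (3303561.737, 3278128.945) m.
P2 (27.9524°, 29.2954°) → (3261149.011, 3242973.843) m.

P1: x 3303562 m, y 3278129 m; P2: x 3261149 m, y 3242974 m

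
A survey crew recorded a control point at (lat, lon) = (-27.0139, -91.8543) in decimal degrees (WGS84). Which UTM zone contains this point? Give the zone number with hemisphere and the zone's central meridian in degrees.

UTM zone = ⌊(λ + 180)/6⌋ + 1; -91.8543° ∈ [-96°, -90°) → zone 15.
Hemisphere: S (φ < 0).
Central meridian λ₀ = 6×15 − 183 = -93°.

Zone 15S, central meridian -93°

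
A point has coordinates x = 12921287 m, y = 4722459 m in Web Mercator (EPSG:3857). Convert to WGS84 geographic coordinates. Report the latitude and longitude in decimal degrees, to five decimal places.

lat 39.00550°, lon 116.07390°

R = 6378137 m. λ = x/R = 116.07389603°.
φ = 2·arctan(exp(y/R)) − 90° = 2·arctan(2.09680) − 90° = 39.00549699°.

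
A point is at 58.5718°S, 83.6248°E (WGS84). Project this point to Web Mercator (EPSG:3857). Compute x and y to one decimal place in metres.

Web Mercator is spherical with R = a = 6378137 m.
x = R·λ = 6378137 × 1.459528096 = 9309070.154 m.
y = R·ln tan(π/4 + φ/2) = 6378137 × -1.268145609 = -8088406.429 m.

x 9309070.2 m, y -8088406.4 m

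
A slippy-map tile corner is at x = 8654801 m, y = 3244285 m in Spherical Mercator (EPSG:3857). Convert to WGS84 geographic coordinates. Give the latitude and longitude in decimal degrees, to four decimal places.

lat 27.9628°, lon 77.7474°

R = 6378137 m. λ = x/R = 77.74740019°.
φ = 2·arctan(exp(y/R)) − 90° = 2·arctan(1.66306) − 90° = 27.96280373°.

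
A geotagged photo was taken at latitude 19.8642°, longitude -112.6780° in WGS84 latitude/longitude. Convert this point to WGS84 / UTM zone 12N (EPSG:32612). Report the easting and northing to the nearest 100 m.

Zone 12 central meridian λ₀ = 6×12 − 183 = -111°; Δλ = -1.6780°.
Transverse Mercator on WGS84 with k₀ = 0.9996 gives E = 324302.945 m, N = 2197328.181 m.

E 324300 m, N 2197300 m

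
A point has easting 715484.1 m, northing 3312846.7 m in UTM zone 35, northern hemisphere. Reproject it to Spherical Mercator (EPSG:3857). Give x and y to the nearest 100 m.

Unproject from UTM 35N (λ₀ = 27°) → φ = 29.92749958°, λ = 29.23230026°.
Web Mercator (R = 6378137 m): x = 3254124.780 m, y = 3494233.991 m.

x 3254100 m, y 3494200 m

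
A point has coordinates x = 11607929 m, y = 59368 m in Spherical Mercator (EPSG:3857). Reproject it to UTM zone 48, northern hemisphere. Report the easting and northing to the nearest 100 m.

E 419400 m, N 59000 m

Web Mercator inverse (R = 6378137 m) → φ = 0.53330412°, λ = 104.27580038°.
UTM 48N forward: E = 419416.021 m, N = 58950.886 m.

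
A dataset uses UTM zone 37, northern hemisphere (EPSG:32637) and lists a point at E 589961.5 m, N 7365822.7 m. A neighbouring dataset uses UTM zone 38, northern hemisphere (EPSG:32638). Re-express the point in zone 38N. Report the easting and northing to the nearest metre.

UTM 37N → geographic: φ = 66.39889986°, λ = 41.01390054°.
UTM 38N (λ₀ = 45°) forward: E = 322012.545 m, N = 7370050.206 m.

E 322013 m, N 7370050 m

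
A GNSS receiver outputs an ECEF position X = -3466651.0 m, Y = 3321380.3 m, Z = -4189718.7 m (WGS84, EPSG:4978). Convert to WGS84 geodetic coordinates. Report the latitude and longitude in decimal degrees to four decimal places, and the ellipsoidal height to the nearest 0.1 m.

lat -41.3013°, lon 136.2260°, h 3181.3 m

λ = atan2(Y, X) = 136.22600019°; p = √(X²+Y²) = 4800962.0 m.
Bowring's method on WGS84 (a = 6378137 m, b = 6356752.314 m) gives φ = -41.30129967°, h = 3181.288 m.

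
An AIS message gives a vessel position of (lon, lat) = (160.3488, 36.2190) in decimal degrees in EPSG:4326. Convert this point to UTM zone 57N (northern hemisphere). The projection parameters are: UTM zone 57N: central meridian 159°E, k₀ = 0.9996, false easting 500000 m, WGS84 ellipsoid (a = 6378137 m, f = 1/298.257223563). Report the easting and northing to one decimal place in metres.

Zone 57 central meridian λ₀ = 6×57 − 183 = 159°; Δλ = +1.3488°.
Transverse Mercator on WGS84 with k₀ = 0.9996 gives E = 621230.551 m, N = 4009082.433 m.

E 621230.6 m, N 4009082.4 m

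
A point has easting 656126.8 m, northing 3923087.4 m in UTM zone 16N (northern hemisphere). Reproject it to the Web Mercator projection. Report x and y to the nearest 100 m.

Unproject from UTM 16N (λ₀ = -87°) → φ = 35.43900009°, λ = -85.27990004°.
Web Mercator (R = 6378137 m): x = -9493315.047 m, y = 4223700.698 m.

x -9493300 m, y 4223700 m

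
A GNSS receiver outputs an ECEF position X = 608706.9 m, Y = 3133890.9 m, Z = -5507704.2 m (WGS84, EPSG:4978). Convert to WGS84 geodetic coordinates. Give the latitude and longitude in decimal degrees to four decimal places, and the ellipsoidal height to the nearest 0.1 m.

lat -60.0685°, lon 79.0081°, h 3940.7 m

λ = atan2(Y, X) = 79.00810020°; p = √(X²+Y²) = 3192459.3 m.
Bowring's method on WGS84 (a = 6378137 m, b = 6356752.314 m) gives φ = -60.06849995°, h = 3940.735 m.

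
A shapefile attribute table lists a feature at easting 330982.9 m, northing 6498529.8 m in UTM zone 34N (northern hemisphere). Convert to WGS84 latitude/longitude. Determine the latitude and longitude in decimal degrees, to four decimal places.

Zone 34N: λ₀ = 21°, k₀ = 0.9996, false easting 500000 m.
Meridian distance M = (N − FN)/k₀ = 6501130.3 m.
Inverse transverse Mercator on WGS84 gives φ = 58.59420027°, λ = 18.09170076°.

lat 58.5942°, lon 18.0917°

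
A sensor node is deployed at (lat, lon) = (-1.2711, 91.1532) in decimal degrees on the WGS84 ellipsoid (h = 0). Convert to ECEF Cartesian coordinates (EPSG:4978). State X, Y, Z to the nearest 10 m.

X -128330 m, Y 6375290 m, Z -140540 m

WGS84: a = 6378137 m, e² = 0.006694380; N(φ) = a/√(1−e²sin²φ) = 6378147.506 m.
X = (N+h)·cosφ·cosλ = -128333.594 m; Y = (N+h)·cosφ·sinλ = 6375286.469 m; Z = (N(1−e²)+h)·sinφ = -140539.665 m.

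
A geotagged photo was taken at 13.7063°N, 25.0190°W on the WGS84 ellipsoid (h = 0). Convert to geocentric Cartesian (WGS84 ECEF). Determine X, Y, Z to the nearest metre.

X 5616130 m, Y -2621112 m, Z 1501433 m

WGS84: a = 6378137 m, e² = 0.006694380; N(φ) = a/√(1−e²sin²φ) = 6379335.924 m.
X = (N+h)·cosφ·cosλ = 5616129.544 m; Y = (N+h)·cosφ·sinλ = -2621111.906 m; Z = (N(1−e²)+h)·sinφ = 1501432.672 m.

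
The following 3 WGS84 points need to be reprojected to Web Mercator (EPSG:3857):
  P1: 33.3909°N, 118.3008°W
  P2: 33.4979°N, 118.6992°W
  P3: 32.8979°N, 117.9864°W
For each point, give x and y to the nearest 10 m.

Web Mercator: x = R·λ, y = R·ln tan(π/4+φ/2), R = 6378137 m.
P1 (33.3909°, -118.3008°) → (-13169184.816, 3947305.087) m.
P2 (33.4979°, -118.6992°) → (-13213534.502, 3961579.882) m.
P3 (32.8979°, -117.9864°) → (-13134185.969, 3881759.724) m.

P1: x -13169180 m, y 3947310 m; P2: x -13213530 m, y 3961580 m; P3: x -13134190 m, y 3881760 m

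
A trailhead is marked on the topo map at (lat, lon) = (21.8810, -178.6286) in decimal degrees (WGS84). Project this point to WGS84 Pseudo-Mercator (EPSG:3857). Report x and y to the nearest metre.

Web Mercator is spherical with R = a = 6378137 m.
x = R·λ = 6378137 × -3.117657208 = -19884844.793 m.
y = R·ln tan(π/4 + φ/2) = 6378137 × 0.391531860 = 2497243.845 m.

x -19884845 m, y 2497244 m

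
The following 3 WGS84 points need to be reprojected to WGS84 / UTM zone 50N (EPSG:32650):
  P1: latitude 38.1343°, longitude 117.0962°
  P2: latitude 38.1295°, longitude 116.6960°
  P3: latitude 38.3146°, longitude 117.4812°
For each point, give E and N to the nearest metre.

P1: E 508431 m, N 4220720 m; P2: E 473357 m, N 4220227 m; P3: E 542067 m, N 4240831 m

UTM zone 50N: λ₀ = 117°, k₀ = 0.9996.
P1 (38.1343°, 117.0962°) → (508430.678, 4220720.425) m.
P2 (38.1295°, 116.6960°) → (473356.586, 4220227.115) m.
P3 (38.3146°, 117.4812°) → (542067.068, 4240831.002) m.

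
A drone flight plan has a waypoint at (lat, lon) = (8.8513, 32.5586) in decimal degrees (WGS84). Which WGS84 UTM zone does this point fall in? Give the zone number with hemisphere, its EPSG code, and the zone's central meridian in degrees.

UTM zone = ⌊(λ + 180)/6⌋ + 1; 32.5586° ∈ [30°, 36°) → zone 36.
Hemisphere: N (φ ≥ 0).
Central meridian λ₀ = 6×36 − 183 = 33°.
EPSG code: 32636.

Zone 36N (EPSG:32636), central meridian 33°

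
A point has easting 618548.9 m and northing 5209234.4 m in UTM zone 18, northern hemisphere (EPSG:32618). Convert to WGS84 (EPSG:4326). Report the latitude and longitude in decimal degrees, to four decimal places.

Zone 18N: λ₀ = -75°, k₀ = 0.9996, false easting 500000 m.
Meridian distance M = (N − FN)/k₀ = 5211318.9 m.
Inverse transverse Mercator on WGS84 gives φ = 47.02599972°, λ = -73.43990048°.

lat 47.0260°, lon -73.4399°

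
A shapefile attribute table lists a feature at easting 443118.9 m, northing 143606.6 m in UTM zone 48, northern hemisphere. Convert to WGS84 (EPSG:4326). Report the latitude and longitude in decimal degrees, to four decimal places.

Zone 48N: λ₀ = 105°, k₀ = 0.9996, false easting 500000 m.
Meridian distance M = (N − FN)/k₀ = 143664.1 m.
Inverse transverse Mercator on WGS84 gives φ = 1.29919966°, λ = 104.48870018°.

lat 1.2992°, lon 104.4887°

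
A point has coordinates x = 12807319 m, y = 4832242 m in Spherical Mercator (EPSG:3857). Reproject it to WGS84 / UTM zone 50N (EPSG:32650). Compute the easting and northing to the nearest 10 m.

Web Mercator inverse (R = 6378137 m) → φ = 39.76769809°, λ = 115.05010406°.
UTM 50N forward: E = 332988.899 m, N = 4403792.760 m.

E 332990 m, N 4403790 m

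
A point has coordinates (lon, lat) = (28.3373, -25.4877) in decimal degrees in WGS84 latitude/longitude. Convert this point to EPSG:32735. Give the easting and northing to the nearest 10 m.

E 634420 m, N 7180370 m

Zone 35 central meridian λ₀ = 6×35 − 183 = 27°; Δλ = +1.3373°.
Transverse Mercator on WGS84 with k₀ = 0.9996 gives E = 634416.741 m, N = 7180373.043 m.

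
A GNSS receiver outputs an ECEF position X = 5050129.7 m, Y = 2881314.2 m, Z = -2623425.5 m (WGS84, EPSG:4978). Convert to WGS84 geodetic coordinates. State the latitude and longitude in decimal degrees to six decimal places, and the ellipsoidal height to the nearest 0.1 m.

λ = atan2(Y, X) = 29.70660024°; p = √(X²+Y²) = 5814273.9 m.
Bowring's method on WGS84 (a = 6378137 m, b = 6356752.314 m) gives φ = -24.42959981°, h = 4221.156 m.

lat -24.429600°, lon 29.706600°, h 4221.2 m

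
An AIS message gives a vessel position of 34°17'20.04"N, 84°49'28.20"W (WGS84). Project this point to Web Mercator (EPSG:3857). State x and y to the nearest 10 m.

x -9442620 m, y 4067660 m

Web Mercator is spherical with R = a = 6378137 m.
x = R·λ = 6378137 × -1.480466811 = -9442620.147 m.
y = R·ln tan(π/4 + φ/2) = 6378137 × 0.637750572 = 4067660.520 m.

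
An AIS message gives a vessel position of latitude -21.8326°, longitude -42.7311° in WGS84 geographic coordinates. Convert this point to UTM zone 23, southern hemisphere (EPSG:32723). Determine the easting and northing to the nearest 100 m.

E 734500 m, N 7584000 m

Zone 23 central meridian λ₀ = 6×23 − 183 = -45°; Δλ = +2.2689°.
Transverse Mercator on WGS84 with k₀ = 0.9996 gives E = 734516.284 m, N = 7583974.203 m.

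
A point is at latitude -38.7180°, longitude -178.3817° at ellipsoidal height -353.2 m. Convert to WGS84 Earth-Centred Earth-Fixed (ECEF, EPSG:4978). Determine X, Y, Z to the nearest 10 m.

WGS84: a = 6378137 m, e² = 0.006694380; N(φ) = a/√(1−e²sin²φ) = 6386505.854 m.
X = (N+h)·cosφ·cosλ = -4980705.700 m; Y = (N+h)·cosφ·sinλ = -140715.777 m; Z = (N(1−e²)+h)·sinφ = -3967718.690 m.

X -4980710 m, Y -140720 m, Z -3967720 m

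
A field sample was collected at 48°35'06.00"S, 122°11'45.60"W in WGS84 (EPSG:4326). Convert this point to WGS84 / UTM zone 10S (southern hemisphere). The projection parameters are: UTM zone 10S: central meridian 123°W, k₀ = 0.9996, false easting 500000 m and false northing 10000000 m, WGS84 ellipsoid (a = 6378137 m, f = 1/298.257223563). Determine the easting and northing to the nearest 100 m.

E 559300 m, N 4618400 m

Zone 10 central meridian λ₀ = 6×10 − 183 = -123°; Δλ = +0.8040°.
Transverse Mercator on WGS84 with k₀ = 0.9996 gives E = 559293.364 m, N = 4618364.135 m.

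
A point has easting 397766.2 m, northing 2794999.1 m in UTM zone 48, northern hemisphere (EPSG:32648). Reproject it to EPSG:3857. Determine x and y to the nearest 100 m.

Unproject from UTM 48N (λ₀ = 105°) → φ = 25.26789963°, λ = 103.98469984°.
Web Mercator (R = 6378137 m): x = 11575523.836 m, y = 2908686.102 m.

x 11575500 m, y 2908700 m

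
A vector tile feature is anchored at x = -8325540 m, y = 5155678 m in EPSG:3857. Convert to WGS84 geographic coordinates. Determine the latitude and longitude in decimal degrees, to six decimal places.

lat 41.964599°, lon -74.789598°

R = 6378137 m. λ = x/R = -74.78959831°.
φ = 2·arctan(exp(y/R)) − 90° = 2·arctan(2.24417) − 90° = 41.96459887°.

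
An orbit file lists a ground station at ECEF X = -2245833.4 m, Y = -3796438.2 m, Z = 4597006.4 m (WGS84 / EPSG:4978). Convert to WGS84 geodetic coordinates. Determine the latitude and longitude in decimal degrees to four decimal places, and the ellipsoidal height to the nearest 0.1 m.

lat 46.3752°, lon -120.6070°, h 3987.3 m

λ = atan2(Y, X) = -120.60700019°; p = √(X²+Y²) = 4410976.2 m.
Bowring's method on WGS84 (a = 6378137 m, b = 6356752.314 m) gives φ = 46.37519986°, h = 3987.349 m.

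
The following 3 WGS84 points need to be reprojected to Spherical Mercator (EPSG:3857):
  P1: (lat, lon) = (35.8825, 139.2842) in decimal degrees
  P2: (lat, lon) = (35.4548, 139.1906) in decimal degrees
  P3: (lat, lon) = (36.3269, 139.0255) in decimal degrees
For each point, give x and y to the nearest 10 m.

P1: x 15505050 m, y 4284470 m; P2: x 15494630 m, y 4225860 m; P3: x 15476250 m, y 4345700 m

Web Mercator: x = R·λ, y = R·ln tan(π/4+φ/2), R = 6378137 m.
P1 (35.8825°, 139.2842°) → (15505046.220, 4284465.575) m.
P2 (35.4548°, 139.1906°) → (15494626.715, 4225859.700) m.
P3 (36.3269°, 139.0255°) → (15476247.867, 4345696.041) m.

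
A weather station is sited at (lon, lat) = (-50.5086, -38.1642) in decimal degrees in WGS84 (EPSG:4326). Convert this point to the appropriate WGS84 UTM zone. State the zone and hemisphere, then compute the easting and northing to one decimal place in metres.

Zone 22S: E 543047.4 m, N 5775852.3 m

Longitude -50.5086° lies in the 6° band [-54°, -48°), giving zone 22; latitude is south of the equator, so 22S.
Zone 22 central meridian λ₀ = 6×22 − 183 = -51°; Δλ = +0.4914°.
Transverse Mercator on WGS84 with k₀ = 0.9996 gives E = 543047.358 m, N = 5775852.325 m.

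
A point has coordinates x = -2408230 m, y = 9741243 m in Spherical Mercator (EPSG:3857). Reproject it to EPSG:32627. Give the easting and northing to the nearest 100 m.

Web Mercator inverse (R = 6378137 m) → φ = 65.49970066°, λ = -21.63349817°.
UTM 27N forward: E = 470685.940 m, N = 7264294.564 m.

E 470700 m, N 7264300 m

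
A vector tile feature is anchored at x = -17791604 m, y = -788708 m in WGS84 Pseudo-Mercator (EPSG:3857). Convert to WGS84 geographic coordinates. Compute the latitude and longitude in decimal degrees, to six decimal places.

R = 6378137 m. λ = x/R = -159.82469802°.
φ = 2·arctan(exp(y/R)) − 90° = 2·arctan(0.88368) − 90° = -7.06709653°.

lat -7.067097°, lon -159.824698°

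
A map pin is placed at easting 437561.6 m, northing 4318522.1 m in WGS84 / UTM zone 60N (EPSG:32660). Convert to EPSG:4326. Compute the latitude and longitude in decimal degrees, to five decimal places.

Zone 60N: λ₀ = 177°, k₀ = 0.9996, false easting 500000 m.
Meridian distance M = (N − FN)/k₀ = 4320250.2 m.
Inverse transverse Mercator on WGS84 gives φ = 39.01350023°, λ = 176.27880057°.

lat 39.01350°, lon 176.27880°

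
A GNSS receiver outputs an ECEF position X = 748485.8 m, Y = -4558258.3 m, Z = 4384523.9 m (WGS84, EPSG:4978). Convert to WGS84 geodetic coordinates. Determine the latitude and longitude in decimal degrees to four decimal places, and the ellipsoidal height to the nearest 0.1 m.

lat 43.6985°, lon -80.6750°, h 855.3 m

λ = atan2(Y, X) = -80.67500024°; p = √(X²+Y²) = 4619301.9 m.
Bowring's method on WGS84 (a = 6378137 m, b = 6356752.314 m) gives φ = 43.69850015°, h = 855.279 m.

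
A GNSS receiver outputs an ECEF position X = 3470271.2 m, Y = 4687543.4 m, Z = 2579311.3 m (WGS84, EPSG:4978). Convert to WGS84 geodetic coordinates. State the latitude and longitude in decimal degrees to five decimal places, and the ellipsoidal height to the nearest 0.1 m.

lat 23.99980°, lon 53.48680°, h 2577.0 m

λ = atan2(Y, X) = 53.48679984°; p = √(X²+Y²) = 5832310.5 m.
Bowring's method on WGS84 (a = 6378137 m, b = 6356752.314 m) gives φ = 23.99979976°, h = 2576.967 m.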